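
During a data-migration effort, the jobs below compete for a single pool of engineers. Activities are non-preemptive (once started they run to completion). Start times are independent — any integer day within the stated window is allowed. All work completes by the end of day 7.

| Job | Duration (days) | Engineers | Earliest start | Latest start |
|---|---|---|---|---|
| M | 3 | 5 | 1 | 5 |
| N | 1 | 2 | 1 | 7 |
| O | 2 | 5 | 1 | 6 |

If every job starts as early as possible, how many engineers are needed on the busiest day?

12

Early-start schedule: M@1, N@1, O@1.
Load per day: day 1: 12, day 2: 10, day 3: 5, day 4: 0, day 5: 0, day 6: 0, day 7: 0.
Peak is 12.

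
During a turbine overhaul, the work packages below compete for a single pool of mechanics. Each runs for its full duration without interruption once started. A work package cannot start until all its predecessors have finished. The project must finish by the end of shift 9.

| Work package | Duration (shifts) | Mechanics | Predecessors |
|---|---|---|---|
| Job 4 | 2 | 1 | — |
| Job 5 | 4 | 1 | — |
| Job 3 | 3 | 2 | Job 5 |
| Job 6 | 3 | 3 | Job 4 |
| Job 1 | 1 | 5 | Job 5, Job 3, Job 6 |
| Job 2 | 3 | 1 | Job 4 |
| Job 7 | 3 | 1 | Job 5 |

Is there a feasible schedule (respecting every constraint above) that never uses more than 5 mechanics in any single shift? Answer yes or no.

yes

Schedule Job 4@1, Job 5@1, Job 3@5, Job 6@3, Job 1@9, Job 2@6, Job 7@6: s1:2  s2:2  s3:4  s4:4  s5:5  s6:4  s7:4  s8:2  s9:5 — peak 5 ≤ 5.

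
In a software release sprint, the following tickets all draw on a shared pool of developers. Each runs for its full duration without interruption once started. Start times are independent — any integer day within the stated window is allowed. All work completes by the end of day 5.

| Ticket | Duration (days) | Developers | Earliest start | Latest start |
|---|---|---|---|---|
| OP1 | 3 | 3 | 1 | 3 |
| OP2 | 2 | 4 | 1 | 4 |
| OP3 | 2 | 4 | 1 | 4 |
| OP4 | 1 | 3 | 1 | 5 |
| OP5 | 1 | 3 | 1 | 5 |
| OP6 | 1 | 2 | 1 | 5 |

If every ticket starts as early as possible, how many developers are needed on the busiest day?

Early-start schedule: OP1@1, OP2@1, OP3@1, OP4@1, OP5@1, OP6@1.
Load per day: day 1: 19, day 2: 11, day 3: 3, day 4: 0, day 5: 0.
Peak is 19.

19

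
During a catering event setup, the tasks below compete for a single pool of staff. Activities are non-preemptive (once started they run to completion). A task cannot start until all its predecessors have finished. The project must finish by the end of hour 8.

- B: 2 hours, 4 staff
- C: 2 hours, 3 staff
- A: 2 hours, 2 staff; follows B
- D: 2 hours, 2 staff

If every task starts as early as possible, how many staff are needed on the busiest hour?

Early-start schedule: B@1, C@1, A@3, D@1.
Load per hour: hour 1: 9, hour 2: 9, hour 3: 2, hour 4: 2, hour 5: 0, hour 6: 0, hour 7: 0, hour 8: 0.
Peak is 9.

9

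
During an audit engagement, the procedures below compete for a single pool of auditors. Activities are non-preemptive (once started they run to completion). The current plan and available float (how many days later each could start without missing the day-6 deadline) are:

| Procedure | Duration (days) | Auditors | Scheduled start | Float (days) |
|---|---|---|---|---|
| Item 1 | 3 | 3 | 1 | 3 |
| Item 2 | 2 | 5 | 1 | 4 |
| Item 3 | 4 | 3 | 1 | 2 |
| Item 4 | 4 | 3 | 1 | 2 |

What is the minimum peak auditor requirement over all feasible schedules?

9

Early-start (Item 1@1, Item 2@1, Item 3@1, Item 4@1) gives peak 14: d1:14  d2:14  d3:9  d4:6  d5:0  d6:0.
Shift Item 3→3, Item 4→3.
Schedule Item 1@1, Item 2@1, Item 3@3, Item 4@3: d1:8  d2:8  d3:9  d4:6  d5:6  d6:6 — peak 9.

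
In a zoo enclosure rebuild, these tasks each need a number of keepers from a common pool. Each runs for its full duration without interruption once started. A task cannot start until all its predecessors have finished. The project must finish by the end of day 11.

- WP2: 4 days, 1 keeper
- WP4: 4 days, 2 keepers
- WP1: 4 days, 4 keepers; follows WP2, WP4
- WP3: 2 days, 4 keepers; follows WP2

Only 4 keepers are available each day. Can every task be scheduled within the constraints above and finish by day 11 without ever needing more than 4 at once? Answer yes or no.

Schedule WP2@1, WP4@1, WP1@5, WP3@9: d1:3  d2:3  d3:3  d4:3  d5:4  d6:4  d7:4  d8:4  d9:4  d10:4  d11:0 — peak 4 ≤ 4.

yes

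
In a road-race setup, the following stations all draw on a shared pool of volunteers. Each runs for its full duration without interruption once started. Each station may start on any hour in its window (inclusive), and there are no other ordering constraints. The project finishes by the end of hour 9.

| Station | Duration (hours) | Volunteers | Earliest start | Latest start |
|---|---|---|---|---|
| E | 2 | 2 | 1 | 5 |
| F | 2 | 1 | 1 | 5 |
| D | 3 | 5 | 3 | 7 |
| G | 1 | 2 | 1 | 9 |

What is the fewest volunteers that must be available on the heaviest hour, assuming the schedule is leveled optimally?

Schedule E@1, F@1, D@3, G@1: h1:5  h2:3  h3:5  h4:5  h5:5  h6:0  h7:0  h8:0  h9:0 — peak 5.

5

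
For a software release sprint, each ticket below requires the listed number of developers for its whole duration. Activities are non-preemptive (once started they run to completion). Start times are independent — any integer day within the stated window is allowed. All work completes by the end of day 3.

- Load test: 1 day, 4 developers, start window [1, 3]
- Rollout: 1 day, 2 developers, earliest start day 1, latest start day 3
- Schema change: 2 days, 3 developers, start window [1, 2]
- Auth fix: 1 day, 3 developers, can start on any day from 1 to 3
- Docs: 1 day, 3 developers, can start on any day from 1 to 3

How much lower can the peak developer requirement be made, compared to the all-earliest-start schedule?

9

Early-start peak: d1:15  d2:3  d3:0 ⇒ 15.
Leveled (Load test@1, Rollout@1, Schema change@2, Auth fix@2, Docs@3): d1:6  d2:6  d3:6 ⇒ 6.
Reduction 15 − 6 = 9.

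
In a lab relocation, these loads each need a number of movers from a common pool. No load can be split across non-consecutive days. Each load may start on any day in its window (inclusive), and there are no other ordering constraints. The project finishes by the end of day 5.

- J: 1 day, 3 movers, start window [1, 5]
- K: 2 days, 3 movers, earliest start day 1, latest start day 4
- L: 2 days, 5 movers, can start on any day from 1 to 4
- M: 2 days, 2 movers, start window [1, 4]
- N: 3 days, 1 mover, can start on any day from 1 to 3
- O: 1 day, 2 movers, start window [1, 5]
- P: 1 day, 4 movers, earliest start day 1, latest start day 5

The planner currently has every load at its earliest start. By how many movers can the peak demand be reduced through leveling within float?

13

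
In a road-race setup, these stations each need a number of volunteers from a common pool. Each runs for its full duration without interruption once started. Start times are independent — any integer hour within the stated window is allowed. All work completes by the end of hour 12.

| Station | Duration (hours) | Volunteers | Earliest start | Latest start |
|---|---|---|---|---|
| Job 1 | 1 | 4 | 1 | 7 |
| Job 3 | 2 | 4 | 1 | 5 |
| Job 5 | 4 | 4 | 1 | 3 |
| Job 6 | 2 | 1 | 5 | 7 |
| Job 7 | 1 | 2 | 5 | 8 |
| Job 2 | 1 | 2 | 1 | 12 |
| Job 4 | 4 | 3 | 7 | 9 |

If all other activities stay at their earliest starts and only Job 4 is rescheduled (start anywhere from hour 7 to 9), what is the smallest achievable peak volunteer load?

Job 4@7: h1:14  h2:8  h3:4  h4:4  h5:3  h6:1  h7:3  h8:3  h9:3  h10:3  h11:0  h12:0 → peak 14
Job 4@8: h1:14  h2:8  h3:4  h4:4  h5:3  h6:1  h7:0  h8:3  h9:3  h10:3  h11:3  h12:0 → peak 14
Job 4@9: h1:14  h2:8  h3:4  h4:4  h5:3  h6:1  h7:0  h8:0  h9:3  h10:3  h11:3  h12:3 → peak 14
Best is Job 4@7, peak 14.

14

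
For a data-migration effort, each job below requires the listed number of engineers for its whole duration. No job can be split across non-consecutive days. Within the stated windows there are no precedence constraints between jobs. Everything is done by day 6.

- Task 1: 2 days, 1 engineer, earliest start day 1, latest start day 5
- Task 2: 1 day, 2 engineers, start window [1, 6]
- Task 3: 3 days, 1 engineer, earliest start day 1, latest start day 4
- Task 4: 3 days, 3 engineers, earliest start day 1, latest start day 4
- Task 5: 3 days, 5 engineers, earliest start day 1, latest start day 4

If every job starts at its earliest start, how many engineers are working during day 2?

At early start, day 2 has: Task 1, Task 3, Task 4, Task 5.
Demand: 1 + 1 + 3 + 5 = 10.

10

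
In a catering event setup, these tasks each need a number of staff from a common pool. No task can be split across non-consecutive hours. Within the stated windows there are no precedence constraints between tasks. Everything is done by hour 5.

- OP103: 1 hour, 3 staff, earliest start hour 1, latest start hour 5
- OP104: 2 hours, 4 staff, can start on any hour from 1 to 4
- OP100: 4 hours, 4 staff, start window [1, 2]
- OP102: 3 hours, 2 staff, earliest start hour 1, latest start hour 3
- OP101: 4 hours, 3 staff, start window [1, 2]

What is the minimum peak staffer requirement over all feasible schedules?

11

Early-start (OP103@1, OP104@1, OP100@1, OP102@1, OP101@1) gives peak 16: h1:16  h2:13  h3:9  h4:7  h5:0.
Shift OP102→3, OP101→2.
Schedule OP103@1, OP104@1, OP100@1, OP102@3, OP101@2: h1:11  h2:11  h3:9  h4:9  h5:5 — peak 11.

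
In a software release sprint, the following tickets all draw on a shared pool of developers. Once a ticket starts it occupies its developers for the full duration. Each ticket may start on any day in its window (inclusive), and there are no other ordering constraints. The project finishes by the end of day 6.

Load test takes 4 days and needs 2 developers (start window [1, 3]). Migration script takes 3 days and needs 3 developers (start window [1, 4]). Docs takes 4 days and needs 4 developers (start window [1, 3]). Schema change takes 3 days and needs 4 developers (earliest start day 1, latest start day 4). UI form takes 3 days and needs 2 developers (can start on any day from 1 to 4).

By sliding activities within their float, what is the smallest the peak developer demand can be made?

Early-start (Load test@1, Migration script@1, Docs@1, Schema change@1, UI form@1) gives peak 15: d1:15  d2:15  d3:15  d4:6  d5:0  d6:0.
Shift Schema change→4.
Schedule Load test@1, Migration script@1, Docs@1, Schema change@4, UI form@1: d1:11  d2:11  d3:11  d4:10  d5:4  d6:4 — peak 11.

11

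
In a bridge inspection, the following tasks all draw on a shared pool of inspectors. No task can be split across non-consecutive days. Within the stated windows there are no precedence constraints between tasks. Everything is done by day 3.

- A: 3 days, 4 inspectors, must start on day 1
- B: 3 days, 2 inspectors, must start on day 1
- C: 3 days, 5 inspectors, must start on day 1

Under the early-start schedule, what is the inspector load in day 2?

At early start, day 2 has: A, B, C.
Demand: 4 + 2 + 5 = 11.

11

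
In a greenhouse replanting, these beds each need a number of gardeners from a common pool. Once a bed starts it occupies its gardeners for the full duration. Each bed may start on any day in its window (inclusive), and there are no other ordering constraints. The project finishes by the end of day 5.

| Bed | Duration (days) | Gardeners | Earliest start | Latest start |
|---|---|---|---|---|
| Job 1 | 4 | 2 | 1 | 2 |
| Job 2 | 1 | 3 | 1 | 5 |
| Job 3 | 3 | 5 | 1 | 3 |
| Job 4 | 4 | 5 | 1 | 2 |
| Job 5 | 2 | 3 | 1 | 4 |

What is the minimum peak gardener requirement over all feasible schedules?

12

Early-start (Job 1@1, Job 2@1, Job 3@1, Job 4@1, Job 5@1) gives peak 18: d1:18  d2:15  d3:12  d4:7  d5:0.
Shift Job 4→2, Job 5→4.
Schedule Job 1@1, Job 2@1, Job 3@1, Job 4@2, Job 5@4: d1:10  d2:12  d3:12  d4:10  d5:8 — peak 12.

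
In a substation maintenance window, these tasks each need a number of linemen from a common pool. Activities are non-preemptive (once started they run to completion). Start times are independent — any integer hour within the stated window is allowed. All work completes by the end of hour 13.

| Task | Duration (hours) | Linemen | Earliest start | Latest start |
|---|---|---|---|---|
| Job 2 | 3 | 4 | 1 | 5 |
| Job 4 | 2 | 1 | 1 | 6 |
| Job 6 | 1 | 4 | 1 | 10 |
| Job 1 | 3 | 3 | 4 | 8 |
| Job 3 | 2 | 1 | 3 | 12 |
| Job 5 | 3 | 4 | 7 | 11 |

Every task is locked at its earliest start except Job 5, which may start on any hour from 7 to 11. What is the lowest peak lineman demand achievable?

Job 5@7: h1:9  h2:5  h3:5  h4:4  h5:3  h6:3  h7:4  h8:4  h9:4  h10:0  h11:0  h12:0  h13:0 → peak 9
Job 5@8: h1:9  h2:5  h3:5  h4:4  h5:3  h6:3  h7:0  h8:4  h9:4  h10:4  h11:0  h12:0  h13:0 → peak 9
Job 5@9: h1:9  h2:5  h3:5  h4:4  h5:3  h6:3  h7:0  h8:0  h9:4  h10:4  h11:4  h12:0  h13:0 → peak 9
Job 5@10: h1:9  h2:5  h3:5  h4:4  h5:3  h6:3  h7:0  h8:0  h9:0  h10:4  h11:4  h12:4  h13:0 → peak 9
Job 5@11: h1:9  h2:5  h3:5  h4:4  h5:3  h6:3  h7:0  h8:0  h9:0  h10:0  h11:4  h12:4  h13:4 → peak 9
Best is Job 5@7, peak 9.

9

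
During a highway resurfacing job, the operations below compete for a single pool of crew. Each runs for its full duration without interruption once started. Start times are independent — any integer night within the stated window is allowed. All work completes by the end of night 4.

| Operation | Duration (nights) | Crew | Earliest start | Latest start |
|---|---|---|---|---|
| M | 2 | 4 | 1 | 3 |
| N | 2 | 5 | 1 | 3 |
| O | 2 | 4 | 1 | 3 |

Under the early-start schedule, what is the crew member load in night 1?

13

At early start, night 1 has: M, N, O.
Demand: 4 + 5 + 4 = 13.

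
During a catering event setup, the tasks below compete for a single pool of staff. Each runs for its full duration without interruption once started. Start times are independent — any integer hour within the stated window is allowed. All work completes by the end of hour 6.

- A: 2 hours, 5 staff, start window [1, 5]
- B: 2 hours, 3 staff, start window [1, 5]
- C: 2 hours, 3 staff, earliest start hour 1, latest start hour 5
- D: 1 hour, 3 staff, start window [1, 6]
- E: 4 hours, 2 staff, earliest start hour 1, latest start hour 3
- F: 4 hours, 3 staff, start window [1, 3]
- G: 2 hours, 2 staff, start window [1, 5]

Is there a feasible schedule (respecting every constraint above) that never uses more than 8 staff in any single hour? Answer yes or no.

no

Total staffer-hours = 49; over 6 hours the average is 49/6 > 8, so some hour must exceed 8.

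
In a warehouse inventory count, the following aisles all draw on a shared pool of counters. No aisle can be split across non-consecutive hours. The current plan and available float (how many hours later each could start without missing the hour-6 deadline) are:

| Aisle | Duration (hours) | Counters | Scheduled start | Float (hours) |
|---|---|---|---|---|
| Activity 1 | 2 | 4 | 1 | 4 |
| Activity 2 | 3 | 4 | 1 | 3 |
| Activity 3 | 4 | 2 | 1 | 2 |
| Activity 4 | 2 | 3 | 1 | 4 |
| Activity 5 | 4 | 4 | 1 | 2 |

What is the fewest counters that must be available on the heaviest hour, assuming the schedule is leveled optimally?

Early-start (Activity 1@1, Activity 2@1, Activity 3@1, Activity 4@1, Activity 5@1) gives peak 17: h1:17  h2:17  h3:10  h4:6  h5:0  h6:0.
Shift Activity 4→4, Activity 5→3.
Schedule Activity 1@1, Activity 2@1, Activity 3@1, Activity 4@4, Activity 5@3: h1:10  h2:10  h3:10  h4:9  h5:7  h6:4 — peak 10.

10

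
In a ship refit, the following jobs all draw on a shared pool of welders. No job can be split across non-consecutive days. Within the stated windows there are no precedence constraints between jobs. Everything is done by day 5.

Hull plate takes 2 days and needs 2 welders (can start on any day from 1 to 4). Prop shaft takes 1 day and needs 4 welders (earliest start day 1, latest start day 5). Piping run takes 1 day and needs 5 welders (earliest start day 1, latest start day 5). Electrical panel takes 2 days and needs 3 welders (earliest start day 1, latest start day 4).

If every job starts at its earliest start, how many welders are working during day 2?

5

At early start, day 2 has: Hull plate, Electrical panel.
Demand: 2 + 3 = 5.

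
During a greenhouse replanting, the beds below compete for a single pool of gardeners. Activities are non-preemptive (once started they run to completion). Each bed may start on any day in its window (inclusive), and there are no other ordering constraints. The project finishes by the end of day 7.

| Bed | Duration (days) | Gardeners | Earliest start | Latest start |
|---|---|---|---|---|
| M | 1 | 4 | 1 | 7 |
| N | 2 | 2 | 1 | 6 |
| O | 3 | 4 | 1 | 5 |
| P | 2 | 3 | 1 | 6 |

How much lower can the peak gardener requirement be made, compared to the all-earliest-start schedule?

8

Early-start peak: d1:13  d2:9  d3:4  d4:0  d5:0  d6:0  d7:0 ⇒ 13.
Leveled (M@1, N@2, O@4, P@2): d1:4  d2:5  d3:5  d4:4  d5:4  d6:4  d7:0 ⇒ 5.
Reduction 13 − 5 = 8.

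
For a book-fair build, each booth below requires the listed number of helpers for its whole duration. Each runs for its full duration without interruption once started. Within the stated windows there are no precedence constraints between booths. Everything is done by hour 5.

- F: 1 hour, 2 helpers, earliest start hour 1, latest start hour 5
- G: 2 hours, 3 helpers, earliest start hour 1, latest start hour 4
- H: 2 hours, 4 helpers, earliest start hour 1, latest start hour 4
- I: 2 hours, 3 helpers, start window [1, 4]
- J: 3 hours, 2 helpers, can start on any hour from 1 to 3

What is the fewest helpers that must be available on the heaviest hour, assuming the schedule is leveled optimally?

6

Early-start (F@1, G@1, H@1, I@1, J@1) gives peak 14: h1:14  h2:12  h3:2  h4:0  h5:0.
Shift H→4, I→2, J→3.
Schedule F@1, G@1, H@4, I@2, J@3: h1:5  h2:6  h3:5  h4:6  h5:6 — peak 6.
Total helper-hours = 28 over 5 hours ⇒ peak ≥ ⌈28/5⌉ = 6, so 6 is optimal.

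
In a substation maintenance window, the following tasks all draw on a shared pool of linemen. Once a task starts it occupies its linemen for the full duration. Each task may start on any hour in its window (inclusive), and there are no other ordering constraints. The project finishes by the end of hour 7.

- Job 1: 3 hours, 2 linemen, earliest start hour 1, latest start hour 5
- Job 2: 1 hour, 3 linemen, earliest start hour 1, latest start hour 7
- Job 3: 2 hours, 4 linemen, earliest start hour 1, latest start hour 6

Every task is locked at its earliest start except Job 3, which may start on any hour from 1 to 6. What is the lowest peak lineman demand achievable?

Job 3@1: h1:9  h2:6  h3:2  h4:0  h5:0  h6:0  h7:0 → peak 9
Job 3@2: h1:5  h2:6  h3:6  h4:0  h5:0  h6:0  h7:0 → peak 6
Job 3@3: h1:5  h2:2  h3:6  h4:4  h5:0  h6:0  h7:0 → peak 6
Job 3@4: h1:5  h2:2  h3:2  h4:4  h5:4  h6:0  h7:0 → peak 5
Job 3@5: h1:5  h2:2  h3:2  h4:0  h5:4  h6:4  h7:0 → peak 5
Job 3@6: h1:5  h2:2  h3:2  h4:0  h5:0  h6:4  h7:4 → peak 5
Best is Job 3@4, peak 5.

5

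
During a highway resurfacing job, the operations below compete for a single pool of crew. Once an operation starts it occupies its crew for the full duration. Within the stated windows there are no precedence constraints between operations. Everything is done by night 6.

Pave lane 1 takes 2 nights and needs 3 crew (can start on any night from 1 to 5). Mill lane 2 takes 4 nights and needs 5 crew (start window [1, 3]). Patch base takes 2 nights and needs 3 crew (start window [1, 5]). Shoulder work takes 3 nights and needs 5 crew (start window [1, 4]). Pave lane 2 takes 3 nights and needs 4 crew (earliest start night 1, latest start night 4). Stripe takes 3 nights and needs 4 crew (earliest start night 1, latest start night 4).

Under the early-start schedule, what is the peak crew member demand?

24

Early-start schedule: Pave lane 1@1, Mill lane 2@1, Patch base@1, Shoulder work@1, Pave lane 2@1, Stripe@1.
Load per night: night 1: 24, night 2: 24, night 3: 18, night 4: 5, night 5: 0, night 6: 0.
Peak is 24.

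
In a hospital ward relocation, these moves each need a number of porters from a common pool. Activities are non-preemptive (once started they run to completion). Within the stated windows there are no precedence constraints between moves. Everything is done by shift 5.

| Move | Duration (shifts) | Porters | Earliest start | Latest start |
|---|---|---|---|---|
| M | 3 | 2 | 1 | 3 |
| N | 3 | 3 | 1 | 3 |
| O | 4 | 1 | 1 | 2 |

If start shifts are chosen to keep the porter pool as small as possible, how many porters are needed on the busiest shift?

6

Schedule M@1, N@1, O@1: s1:6  s2:6  s3:6  s4:1  s5:0 — peak 6.
No arrangement of the 18 feasible schedules does better.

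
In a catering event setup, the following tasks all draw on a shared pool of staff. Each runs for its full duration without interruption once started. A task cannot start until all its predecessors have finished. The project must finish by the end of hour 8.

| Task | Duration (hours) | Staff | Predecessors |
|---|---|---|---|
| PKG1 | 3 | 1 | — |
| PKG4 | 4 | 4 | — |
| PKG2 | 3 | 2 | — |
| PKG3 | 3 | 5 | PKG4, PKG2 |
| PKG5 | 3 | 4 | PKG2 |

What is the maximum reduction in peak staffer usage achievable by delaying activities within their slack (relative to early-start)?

Early-start peak: h1:7  h2:7  h3:7  h4:8  h5:9  h6:9  h7:5  h8:0 ⇒ 9.
Leveled (PKG1@1, PKG4@1, PKG2@1, PKG3@5, PKG5@4): h1:7  h2:7  h3:7  h4:8  h5:9  h6:9  h7:5  h8:0 ⇒ 9.
Reduction 9 − 9 = 0.

0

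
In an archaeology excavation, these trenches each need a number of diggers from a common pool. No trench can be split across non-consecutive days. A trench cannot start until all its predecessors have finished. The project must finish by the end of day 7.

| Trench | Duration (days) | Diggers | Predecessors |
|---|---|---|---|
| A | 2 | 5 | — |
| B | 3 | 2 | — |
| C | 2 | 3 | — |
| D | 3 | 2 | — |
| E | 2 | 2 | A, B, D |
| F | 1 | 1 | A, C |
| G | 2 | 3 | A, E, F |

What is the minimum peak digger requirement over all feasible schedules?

Early-start (A@1, B@1, C@1, D@1, E@4, F@3, G@6) gives peak 12: d1:12  d2:12  d3:5  d4:2  d5:2  d6:3  d7:3.
Shift C→3, F→5.
Schedule A@1, B@1, C@3, D@1, E@4, F@5, G@6: d1:9  d2:9  d3:7  d4:5  d5:3  d6:3  d7:3 — peak 9.
No arrangement of the 11 feasible schedules does better.

9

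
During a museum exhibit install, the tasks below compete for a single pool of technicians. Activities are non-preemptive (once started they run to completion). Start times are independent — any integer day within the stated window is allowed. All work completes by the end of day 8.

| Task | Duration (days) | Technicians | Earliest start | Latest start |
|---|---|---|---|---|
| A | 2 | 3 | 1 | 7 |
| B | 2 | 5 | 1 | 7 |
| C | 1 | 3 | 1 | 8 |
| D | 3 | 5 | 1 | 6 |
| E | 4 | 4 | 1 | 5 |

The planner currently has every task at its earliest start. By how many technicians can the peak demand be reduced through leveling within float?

Early-start peak: d1:20  d2:17  d3:9  d4:4  d5:0  d6:0  d7:0  d8:0 ⇒ 20.
Leveled (A@1, B@1, C@3, D@3, E@4): d1:8  d2:8  d3:8  d4:9  d5:9  d6:4  d7:4  d8:0 ⇒ 9.
Reduction 20 − 9 = 11.

11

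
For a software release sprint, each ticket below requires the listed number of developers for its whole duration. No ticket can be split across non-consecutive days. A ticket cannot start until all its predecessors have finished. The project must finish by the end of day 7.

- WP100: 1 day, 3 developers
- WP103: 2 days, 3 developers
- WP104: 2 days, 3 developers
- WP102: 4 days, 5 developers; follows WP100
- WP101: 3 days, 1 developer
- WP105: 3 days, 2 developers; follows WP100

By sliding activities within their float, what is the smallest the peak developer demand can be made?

Early-start (WP100@1, WP103@1, WP104@1, WP102@2, WP101@1, WP105@2) gives peak 14: d1:10  d2:14  d3:8  d4:7  d5:5  d6:0  d7:0.
Shift WP104→2, WP102→4, WP105→3.
Schedule WP100@1, WP103@1, WP104@2, WP102@4, WP101@1, WP105@3: d1:7  d2:7  d3:6  d4:7  d5:7  d6:5  d7:5 — peak 7.
Total developer-days = 44 over 7 days ⇒ peak ≥ ⌈44/7⌉ = 7, so 7 is optimal.

7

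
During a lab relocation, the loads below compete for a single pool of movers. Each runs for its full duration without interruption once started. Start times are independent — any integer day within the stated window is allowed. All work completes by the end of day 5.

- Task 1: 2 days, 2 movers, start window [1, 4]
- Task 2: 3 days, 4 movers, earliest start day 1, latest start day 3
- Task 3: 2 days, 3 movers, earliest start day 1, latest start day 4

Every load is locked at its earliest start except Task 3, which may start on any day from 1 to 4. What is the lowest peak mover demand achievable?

Task 3@1: d1:9  d2:9  d3:4  d4:0  d5:0 → peak 9
Task 3@2: d1:6  d2:9  d3:7  d4:0  d5:0 → peak 9
Task 3@3: d1:6  d2:6  d3:7  d4:3  d5:0 → peak 7
Task 3@4: d1:6  d2:6  d3:4  d4:3  d5:3 → peak 6
Best is Task 3@4, peak 6.

6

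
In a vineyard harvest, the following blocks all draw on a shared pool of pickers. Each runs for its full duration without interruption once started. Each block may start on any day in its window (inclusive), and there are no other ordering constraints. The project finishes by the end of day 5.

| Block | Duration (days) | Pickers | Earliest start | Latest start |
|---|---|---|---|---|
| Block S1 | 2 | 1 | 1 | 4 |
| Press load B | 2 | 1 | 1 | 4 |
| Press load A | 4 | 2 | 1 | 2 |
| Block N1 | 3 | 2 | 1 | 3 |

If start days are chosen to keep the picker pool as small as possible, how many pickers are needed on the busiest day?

Early-start (Block S1@1, Press load B@1, Press load A@1, Block N1@1) gives peak 6: d1:6  d2:6  d3:4  d4:2  d5:0.
Shift Block N1→3.
Schedule Block S1@1, Press load B@1, Press load A@1, Block N1@3: d1:4  d2:4  d3:4  d4:4  d5:2 — peak 4.
Total picker-days = 18 over 5 days ⇒ peak ≥ ⌈18/5⌉ = 4, so 4 is optimal.

4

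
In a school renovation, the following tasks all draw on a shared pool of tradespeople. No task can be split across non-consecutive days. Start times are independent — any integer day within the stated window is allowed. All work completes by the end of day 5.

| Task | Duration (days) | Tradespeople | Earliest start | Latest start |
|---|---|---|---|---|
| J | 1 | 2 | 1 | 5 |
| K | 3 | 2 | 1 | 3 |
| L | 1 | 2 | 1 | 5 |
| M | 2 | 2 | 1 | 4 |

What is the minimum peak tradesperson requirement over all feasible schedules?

Early-start (J@1, K@1, L@1, M@1) gives peak 8: d1:8  d2:4  d3:2  d4:0  d5:0.
Shift L→2, M→3.
Schedule J@1, K@1, L@2, M@3: d1:4  d2:4  d3:4  d4:2  d5:0 — peak 4.

4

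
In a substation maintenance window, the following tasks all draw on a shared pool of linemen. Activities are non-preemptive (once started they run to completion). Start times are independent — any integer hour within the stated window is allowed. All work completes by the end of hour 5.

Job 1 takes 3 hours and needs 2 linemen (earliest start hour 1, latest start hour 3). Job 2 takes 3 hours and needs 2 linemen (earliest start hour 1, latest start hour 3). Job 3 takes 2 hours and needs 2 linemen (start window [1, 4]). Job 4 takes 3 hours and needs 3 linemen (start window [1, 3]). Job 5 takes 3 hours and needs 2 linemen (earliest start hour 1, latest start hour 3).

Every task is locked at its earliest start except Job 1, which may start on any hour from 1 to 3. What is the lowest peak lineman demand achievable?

9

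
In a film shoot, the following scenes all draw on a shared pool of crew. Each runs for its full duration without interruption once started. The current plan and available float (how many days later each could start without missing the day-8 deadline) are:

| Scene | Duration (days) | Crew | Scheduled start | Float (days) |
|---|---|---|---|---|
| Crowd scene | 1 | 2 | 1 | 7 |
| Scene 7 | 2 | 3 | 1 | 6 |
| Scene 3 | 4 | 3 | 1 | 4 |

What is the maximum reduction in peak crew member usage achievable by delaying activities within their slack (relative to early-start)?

Early-start peak: d1:8  d2:6  d3:3  d4:3  d5:0  d6:0  d7:0  d8:0 ⇒ 8.
Leveled (Crowd scene@1, Scene 7@2, Scene 3@4): d1:2  d2:3  d3:3  d4:3  d5:3  d6:3  d7:3  d8:0 ⇒ 3.
Reduction 8 − 3 = 5.

5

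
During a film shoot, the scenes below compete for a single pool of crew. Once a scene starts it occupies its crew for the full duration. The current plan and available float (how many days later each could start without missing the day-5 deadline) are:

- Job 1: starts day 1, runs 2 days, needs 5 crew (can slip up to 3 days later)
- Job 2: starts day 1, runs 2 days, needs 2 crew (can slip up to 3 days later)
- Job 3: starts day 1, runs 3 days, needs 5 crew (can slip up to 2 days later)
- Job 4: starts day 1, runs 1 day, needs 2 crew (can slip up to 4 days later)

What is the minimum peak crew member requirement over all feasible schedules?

7

Early-start (Job 1@1, Job 2@1, Job 3@1, Job 4@1) gives peak 14: d1:14  d2:12  d3:5  d4:0  d5:0.
Shift Job 3→3, Job 4→3.
Schedule Job 1@1, Job 2@1, Job 3@3, Job 4@3: d1:7  d2:7  d3:7  d4:5  d5:5 — peak 7.
Total crew member-days = 31 over 5 days ⇒ peak ≥ ⌈31/5⌉ = 7, so 7 is optimal.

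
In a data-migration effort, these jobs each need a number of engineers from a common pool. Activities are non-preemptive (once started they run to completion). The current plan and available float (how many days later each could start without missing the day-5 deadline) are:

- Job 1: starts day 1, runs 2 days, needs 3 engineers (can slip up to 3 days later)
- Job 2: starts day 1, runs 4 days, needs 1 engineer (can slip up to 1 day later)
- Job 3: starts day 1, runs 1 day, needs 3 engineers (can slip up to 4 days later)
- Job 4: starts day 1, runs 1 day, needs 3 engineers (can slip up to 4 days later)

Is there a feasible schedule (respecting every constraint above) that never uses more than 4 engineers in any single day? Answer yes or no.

yes

Schedule Job 1@1, Job 2@1, Job 3@3, Job 4@4: d1:4  d2:4  d3:4  d4:4  d5:0 — peak 4 ≤ 4.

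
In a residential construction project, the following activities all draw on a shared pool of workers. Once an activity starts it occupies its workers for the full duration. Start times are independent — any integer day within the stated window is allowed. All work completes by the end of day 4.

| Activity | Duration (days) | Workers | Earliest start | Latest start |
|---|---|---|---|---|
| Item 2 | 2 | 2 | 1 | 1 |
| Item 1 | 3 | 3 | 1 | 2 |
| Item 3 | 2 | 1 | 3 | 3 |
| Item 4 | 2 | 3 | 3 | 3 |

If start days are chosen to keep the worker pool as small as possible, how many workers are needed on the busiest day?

7

Schedule Item 2@1, Item 1@1, Item 3@3, Item 4@3: d1:5  d2:5  d3:7  d4:4 — peak 7.
No arrangement of the 2 feasible schedules does better.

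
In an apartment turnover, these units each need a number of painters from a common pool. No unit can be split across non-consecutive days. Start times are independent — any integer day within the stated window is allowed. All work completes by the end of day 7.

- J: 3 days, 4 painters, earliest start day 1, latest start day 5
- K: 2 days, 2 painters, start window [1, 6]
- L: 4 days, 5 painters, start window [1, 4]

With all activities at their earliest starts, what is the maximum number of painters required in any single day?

11

Early-start schedule: J@1, K@1, L@1.
Load per day: day 1: 11, day 2: 11, day 3: 9, day 4: 5, day 5: 0, day 6: 0, day 7: 0.
Peak is 11.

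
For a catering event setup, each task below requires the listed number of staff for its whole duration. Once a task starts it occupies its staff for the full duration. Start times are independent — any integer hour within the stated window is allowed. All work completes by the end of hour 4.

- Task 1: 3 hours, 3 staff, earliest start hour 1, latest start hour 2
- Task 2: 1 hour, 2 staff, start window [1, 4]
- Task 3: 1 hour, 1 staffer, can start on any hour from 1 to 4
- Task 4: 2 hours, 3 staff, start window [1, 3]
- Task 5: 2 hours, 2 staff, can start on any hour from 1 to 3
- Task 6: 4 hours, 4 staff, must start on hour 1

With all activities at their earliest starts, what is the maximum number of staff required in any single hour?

15

Early-start schedule: Task 1@1, Task 2@1, Task 3@1, Task 4@1, Task 5@1, Task 6@1.
Load per hour: hour 1: 15, hour 2: 12, hour 3: 7, hour 4: 4.
Peak is 15.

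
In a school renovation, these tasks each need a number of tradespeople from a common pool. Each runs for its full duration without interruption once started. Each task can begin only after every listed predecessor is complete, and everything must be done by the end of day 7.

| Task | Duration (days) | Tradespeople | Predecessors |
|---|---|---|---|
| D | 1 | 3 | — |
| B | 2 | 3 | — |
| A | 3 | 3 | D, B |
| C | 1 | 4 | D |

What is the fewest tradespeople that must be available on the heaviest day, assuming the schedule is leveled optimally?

Early-start (D@1, B@1, A@3, C@2) gives peak 7: d1:6  d2:7  d3:3  d4:3  d5:3  d6:0  d7:0.
Shift B→2, A→4, C→7.
Schedule D@1, B@2, A@4, C@7: d1:3  d2:3  d3:3  d4:3  d5:3  d6:3  d7:4 — peak 4.
Total tradesperson-days = 22 over 7 days ⇒ peak ≥ ⌈22/7⌉ = 4, so 4 is optimal.

4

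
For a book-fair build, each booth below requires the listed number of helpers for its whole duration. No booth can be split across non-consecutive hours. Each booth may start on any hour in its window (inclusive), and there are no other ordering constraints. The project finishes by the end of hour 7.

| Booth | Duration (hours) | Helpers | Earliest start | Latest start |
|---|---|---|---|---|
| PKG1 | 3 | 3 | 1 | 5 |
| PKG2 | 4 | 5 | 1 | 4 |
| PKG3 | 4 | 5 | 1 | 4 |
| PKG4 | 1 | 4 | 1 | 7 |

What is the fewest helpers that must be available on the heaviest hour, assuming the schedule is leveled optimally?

10

Early-start (PKG1@1, PKG2@1, PKG3@1, PKG4@1) gives peak 17: h1:17  h2:13  h3:13  h4:10  h5:0  h6:0  h7:0.
Shift PKG3→4, PKG4→5.
Schedule PKG1@1, PKG2@1, PKG3@4, PKG4@5: h1:8  h2:8  h3:8  h4:10  h5:9  h6:5  h7:5 — peak 10.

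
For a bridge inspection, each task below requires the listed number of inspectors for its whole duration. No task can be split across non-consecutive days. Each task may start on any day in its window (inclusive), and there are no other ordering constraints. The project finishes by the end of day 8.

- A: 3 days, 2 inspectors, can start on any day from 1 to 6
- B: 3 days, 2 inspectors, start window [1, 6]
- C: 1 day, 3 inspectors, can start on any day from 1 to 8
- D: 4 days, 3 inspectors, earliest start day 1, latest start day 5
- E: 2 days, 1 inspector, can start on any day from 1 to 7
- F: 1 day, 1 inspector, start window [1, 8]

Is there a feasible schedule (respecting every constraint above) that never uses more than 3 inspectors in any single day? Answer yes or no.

Total inspector-days = 30; over 8 days the average is 30/8 > 3, so some day must exceed 3.

no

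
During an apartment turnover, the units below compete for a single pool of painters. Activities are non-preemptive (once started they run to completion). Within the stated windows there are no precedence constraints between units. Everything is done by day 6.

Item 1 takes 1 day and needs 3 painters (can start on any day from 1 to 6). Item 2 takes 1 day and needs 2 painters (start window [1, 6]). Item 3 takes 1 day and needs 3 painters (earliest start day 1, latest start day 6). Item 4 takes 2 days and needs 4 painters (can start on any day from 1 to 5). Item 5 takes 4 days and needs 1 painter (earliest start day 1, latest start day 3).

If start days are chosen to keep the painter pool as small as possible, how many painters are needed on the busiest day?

4

Early-start (Item 1@1, Item 2@1, Item 3@1, Item 4@1, Item 5@1) gives peak 13: d1:13  d2:5  d3:1  d4:1  d5:0  d6:0.
Shift Item 2→2, Item 3→3, Item 4→5.
Schedule Item 1@1, Item 2@2, Item 3@3, Item 4@5, Item 5@1: d1:4  d2:3  d3:4  d4:1  d5:4  d6:4 — peak 4.
Total painter-days = 20 over 6 days ⇒ peak ≥ ⌈20/6⌉ = 4, so 4 is optimal.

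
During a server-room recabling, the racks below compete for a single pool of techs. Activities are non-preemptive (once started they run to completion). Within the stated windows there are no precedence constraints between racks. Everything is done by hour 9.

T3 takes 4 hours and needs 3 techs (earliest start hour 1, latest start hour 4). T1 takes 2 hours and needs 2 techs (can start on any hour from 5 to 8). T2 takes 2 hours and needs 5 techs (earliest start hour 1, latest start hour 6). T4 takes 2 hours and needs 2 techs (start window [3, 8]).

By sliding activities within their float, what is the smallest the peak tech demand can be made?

5

Early-start (T3@1, T1@5, T2@1, T4@3) gives peak 8: h1:8  h2:8  h3:5  h4:5  h5:2  h6:2  h7:0  h8:0  h9:0.
Shift T1→7, T2→5.
Schedule T3@1, T1@7, T2@5, T4@3: h1:3  h2:3  h3:5  h4:5  h5:5  h6:5  h7:2  h8:2  h9:0 — peak 5.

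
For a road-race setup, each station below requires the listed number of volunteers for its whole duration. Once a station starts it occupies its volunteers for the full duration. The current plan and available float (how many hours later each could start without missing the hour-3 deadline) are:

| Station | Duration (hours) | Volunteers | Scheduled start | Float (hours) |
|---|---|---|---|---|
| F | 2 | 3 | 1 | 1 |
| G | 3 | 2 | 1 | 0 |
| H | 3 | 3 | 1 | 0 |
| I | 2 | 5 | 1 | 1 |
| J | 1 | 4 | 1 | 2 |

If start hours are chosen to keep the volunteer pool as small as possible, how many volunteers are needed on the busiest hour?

Early-start (F@1, G@1, H@1, I@1, J@1) gives peak 17: h1:17  h2:13  h3:5.
Shift J→3.
Schedule F@1, G@1, H@1, I@1, J@3: h1:13  h2:13  h3:9 — peak 13.
No arrangement of the 12 feasible schedules does better.

13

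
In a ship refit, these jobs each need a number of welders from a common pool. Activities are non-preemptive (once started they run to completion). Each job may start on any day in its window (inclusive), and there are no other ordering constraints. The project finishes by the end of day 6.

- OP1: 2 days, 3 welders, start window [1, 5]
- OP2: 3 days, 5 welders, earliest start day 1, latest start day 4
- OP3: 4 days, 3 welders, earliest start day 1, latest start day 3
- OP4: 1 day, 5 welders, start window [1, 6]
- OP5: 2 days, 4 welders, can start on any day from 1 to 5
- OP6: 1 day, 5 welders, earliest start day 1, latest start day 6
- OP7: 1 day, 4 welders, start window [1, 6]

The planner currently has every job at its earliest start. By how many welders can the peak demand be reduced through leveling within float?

19

Early-start peak: d1:29  d2:15  d3:8  d4:3  d5:0  d6:0 ⇒ 29.
Leveled (OP1@1, OP2@3, OP3@1, OP4@5, OP5@1, OP6@6, OP7@6): d1:10  d2:10  d3:8  d4:8  d5:10  d6:9 ⇒ 10.
Reduction 29 − 10 = 19.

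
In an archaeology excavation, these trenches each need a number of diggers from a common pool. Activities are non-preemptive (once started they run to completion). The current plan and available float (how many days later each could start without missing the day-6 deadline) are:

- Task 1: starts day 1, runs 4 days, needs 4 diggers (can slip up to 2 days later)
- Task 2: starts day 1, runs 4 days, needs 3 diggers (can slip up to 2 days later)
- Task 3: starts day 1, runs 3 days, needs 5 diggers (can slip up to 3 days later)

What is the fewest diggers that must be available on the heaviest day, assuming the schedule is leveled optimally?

12

Schedule Task 1@1, Task 2@1, Task 3@1: d1:12  d2:12  d3:12  d4:7  d5:0  d6:0 — peak 12.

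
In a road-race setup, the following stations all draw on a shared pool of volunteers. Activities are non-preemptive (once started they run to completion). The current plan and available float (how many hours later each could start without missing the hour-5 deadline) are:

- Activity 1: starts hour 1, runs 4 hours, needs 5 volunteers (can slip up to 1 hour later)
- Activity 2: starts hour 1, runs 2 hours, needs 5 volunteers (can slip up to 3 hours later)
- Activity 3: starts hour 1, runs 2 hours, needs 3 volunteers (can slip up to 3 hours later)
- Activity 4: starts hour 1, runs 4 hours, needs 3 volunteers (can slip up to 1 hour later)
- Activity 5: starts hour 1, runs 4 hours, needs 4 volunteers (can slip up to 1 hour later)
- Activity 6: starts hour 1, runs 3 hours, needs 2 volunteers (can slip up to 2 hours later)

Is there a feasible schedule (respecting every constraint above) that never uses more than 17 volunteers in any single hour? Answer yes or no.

Schedule Activity 1@1, Activity 2@1, Activity 3@3, Activity 4@1, Activity 5@1, Activity 6@3: h1:17  h2:17  h3:17  h4:17  h5:2 — peak 17 ≤ 17.

yes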